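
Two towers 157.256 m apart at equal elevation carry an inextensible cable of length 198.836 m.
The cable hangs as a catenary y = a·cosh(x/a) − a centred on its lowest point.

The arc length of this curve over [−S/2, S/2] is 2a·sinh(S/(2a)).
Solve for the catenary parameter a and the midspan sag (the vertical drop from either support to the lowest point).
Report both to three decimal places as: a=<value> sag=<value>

a=64.765 sag=53.888

seed: a₀ = √(S³/(24(L−S))) = √(157.256³/(24·41.580)) = 62.425636
iter 1: u=1.259547  f(a)=+3.426e+00  f'(a)=-1.556e+00  a ← 62.425636 − (+3.426e+00/-1.556e+00) = 64.627447
iter 2: u=1.216635  f(a)=+1.896e-01  f'(a)=-1.388e+00  a ← 64.627447 − (+1.896e-01/-1.388e+00) = 64.764039
iter 3: u=1.214069  f(a)=+6.559e-04  f'(a)=-1.378e+00  a ← 64.764039 − (+6.559e-04/-1.378e+00) = 64.764515
iter 4: u=1.214060  f(a)=+7.912e-09  f'(a)=-1.378e+00  a ← 64.764515 − (+7.912e-09/-1.378e+00) = 64.764515
iter 5: u=1.214060  f(a)=-2.842e-14  f'(a)=-1.378e+00  a ← 64.764515 − (-2.842e-14/-1.378e+00) = 64.764515
converged: |Δa| < 1e-12 after 5 iterations
sag = a·(cosh(S/(2a)) − 1) = 64.764515·(cosh(1.214060) − 1) = 53.887839
T_max/T_min = cosh(S/(2a)) = 1.832058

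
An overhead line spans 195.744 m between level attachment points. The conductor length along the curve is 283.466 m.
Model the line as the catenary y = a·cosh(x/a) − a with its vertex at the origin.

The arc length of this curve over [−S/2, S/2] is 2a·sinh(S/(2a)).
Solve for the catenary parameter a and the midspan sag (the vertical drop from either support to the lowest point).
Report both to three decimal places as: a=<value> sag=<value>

seed: a₀ = √(S³/(24(L−S))) = √(195.744³/(24·87.722)) = 59.686045
iter 1: u=1.639780  f(a)=+1.258e+01  f'(a)=-3.810e+00  a ← 59.686045 − (+1.258e+01/-3.810e+00) = 62.987584
iter 2: u=1.553830  f(a)=+1.119e+00  f'(a)=-3.159e+00  a ← 62.987584 − (+1.119e+00/-3.159e+00) = 63.341784
iter 3: u=1.545141  f(a)=+1.077e-02  f'(a)=-3.099e+00  a ← 63.341784 − (+1.077e-02/-3.099e+00) = 63.345260
iter 4: u=1.545056  f(a)=+1.018e-06  f'(a)=-3.098e+00  a ← 63.345260 − (+1.018e-06/-3.098e+00) = 63.345260
iter 5: u=1.545056  f(a)=-5.684e-14  f'(a)=-3.098e+00  a ← 63.345260 − (-5.684e-14/-3.098e+00) = 63.345260
converged: |Δa| < 1e-12 after 5 iterations
sag = a·(cosh(S/(2a)) − 1) = 63.345260·(cosh(1.545056) − 1) = 91.899274
T_max/T_min = cosh(S/(2a)) = 2.450768

a=63.345 sag=91.899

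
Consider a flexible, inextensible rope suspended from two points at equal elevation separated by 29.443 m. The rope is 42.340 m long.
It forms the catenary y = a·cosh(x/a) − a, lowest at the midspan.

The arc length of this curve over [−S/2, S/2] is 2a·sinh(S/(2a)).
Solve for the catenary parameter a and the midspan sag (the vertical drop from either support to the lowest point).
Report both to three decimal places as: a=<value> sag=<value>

a=9.626 sag=13.630

seed: a₀ = √(S³/(24(L−S))) = √(29.443³/(24·12.897)) = 9.080779
iter 1: u=1.621171  f(a)=+1.805e+00  f'(a)=-3.661e+00  a ← 9.080779 − (+1.805e+00/-3.661e+00) = 9.573812
iter 2: u=1.537684  f(a)=+1.574e-01  f'(a)=-3.048e+00  a ← 9.573812 − (+1.574e-01/-3.048e+00) = 9.625463
iter 3: u=1.529433  f(a)=+1.450e-03  f'(a)=-2.992e+00  a ← 9.625463 − (+1.450e-03/-2.992e+00) = 9.625948
iter 4: u=1.529356  f(a)=+1.256e-07  f'(a)=-2.991e+00  a ← 9.625948 − (+1.256e-07/-2.991e+00) = 9.625948
iter 5: u=1.529356  f(a)=+7.105e-15  f'(a)=-2.991e+00  a ← 9.625948 − (+7.105e-15/-2.991e+00) = 9.625948
converged: |Δa| < 1e-12 after 5 iterations
sag = a·(cosh(S/(2a)) − 1) = 9.625948·(cosh(1.529356) − 1) = 13.629756
T_max/T_min = cosh(S/(2a)) = 2.415939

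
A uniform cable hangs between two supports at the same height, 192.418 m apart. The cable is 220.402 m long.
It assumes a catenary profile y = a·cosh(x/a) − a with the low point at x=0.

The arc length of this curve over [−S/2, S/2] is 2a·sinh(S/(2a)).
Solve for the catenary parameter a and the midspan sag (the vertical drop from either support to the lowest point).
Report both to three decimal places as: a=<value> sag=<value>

a=105.168 sag=47.162

seed: a₀ = √(S³/(24(L−S))) = √(192.418³/(24·27.984)) = 102.993076
iter 1: u=0.934131  f(a)=+1.247e+00  f'(a)=-5.923e-01  a ← 102.993076 − (+1.247e+00/-5.923e-01) = 105.097658
iter 2: u=0.915425  f(a)=+3.924e-02  f'(a)=-5.556e-01  a ← 105.097658 − (+3.924e-02/-5.556e-01) = 105.168279
iter 3: u=0.914810  f(a)=+4.167e-05  f'(a)=-5.544e-01  a ← 105.168279 − (+4.167e-05/-5.544e-01) = 105.168354
iter 4: u=0.914809  f(a)=+4.709e-11  f'(a)=-5.544e-01  a ← 105.168354 − (+4.709e-11/-5.544e-01) = 105.168354
converged: |Δa| < 1e-12 after 4 iterations
sag = a·(cosh(S/(2a)) − 1) = 105.168354·(cosh(0.914809) − 1) = 47.162349
T_max/T_min = cosh(S/(2a)) = 1.448446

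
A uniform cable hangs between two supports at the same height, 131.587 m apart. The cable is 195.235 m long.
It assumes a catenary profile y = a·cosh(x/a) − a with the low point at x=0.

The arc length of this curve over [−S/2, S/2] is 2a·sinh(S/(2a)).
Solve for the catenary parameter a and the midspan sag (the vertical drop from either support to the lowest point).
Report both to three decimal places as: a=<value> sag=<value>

seed: a₀ = √(S³/(24(L−S))) = √(131.587³/(24·63.648)) = 38.620819
iter 1: u=1.703576  f(a)=+9.900e+00  f'(a)=-4.357e+00  a ← 38.620819 − (+9.900e+00/-4.357e+00) = 40.892993
iter 2: u=1.608919  f(a)=+9.410e-01  f'(a)=-3.565e+00  a ← 40.892993 − (+9.410e-01/-3.565e+00) = 41.156937
iter 3: u=1.598600  f(a)=+1.047e-02  f'(a)=-3.486e+00  a ← 41.156937 − (+1.047e-02/-3.486e+00) = 41.159941
iter 4: u=1.598484  f(a)=+1.329e-06  f'(a)=-3.485e+00  a ← 41.159941 − (+1.329e-06/-3.485e+00) = 41.159942
iter 5: u=1.598484  f(a)=+0.000e+00  f'(a)=-3.485e+00  a ← 41.159942 − (+0.000e+00/-3.485e+00) = 41.159942
converged: |Δa| < 1e-12 after 5 iterations
sag = a·(cosh(S/(2a)) − 1) = 41.159942·(cosh(1.598484) − 1) = 64.780217
T_max/T_min = cosh(S/(2a)) = 2.573866

a=41.160 sag=64.780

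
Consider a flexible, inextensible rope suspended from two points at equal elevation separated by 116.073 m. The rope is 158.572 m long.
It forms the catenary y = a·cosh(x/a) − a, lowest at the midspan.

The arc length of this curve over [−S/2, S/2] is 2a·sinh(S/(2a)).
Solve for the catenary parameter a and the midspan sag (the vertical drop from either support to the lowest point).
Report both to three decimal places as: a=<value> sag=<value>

seed: a₀ = √(S³/(24(L−S))) = √(116.073³/(24·42.499)) = 39.156317
iter 1: u=1.482175  f(a)=+4.920e+00  f'(a)=-2.687e+00  a ← 39.156317 − (+4.920e+00/-2.687e+00) = 40.987619
iter 2: u=1.415952  f(a)=+3.662e-01  f'(a)=-2.300e+00  a ← 40.987619 − (+3.662e-01/-2.300e+00) = 41.146824
iter 3: u=1.410473  f(a)=+2.390e-03  f'(a)=-2.270e+00  a ← 41.146824 − (+2.390e-03/-2.270e+00) = 41.147877
iter 4: u=1.410437  f(a)=+1.032e-07  f'(a)=-2.270e+00  a ← 41.147877 − (+1.032e-07/-2.270e+00) = 41.147877
iter 5: u=1.410437  f(a)=-2.842e-14  f'(a)=-2.270e+00  a ← 41.147877 − (-2.842e-14/-2.270e+00) = 41.147877
converged: |Δa| < 1e-12 after 5 iterations
sag = a·(cosh(S/(2a)) − 1) = 41.147877·(cosh(1.410437) − 1) = 48.179709
T_max/T_min = cosh(S/(2a)) = 2.170892

a=41.148 sag=48.180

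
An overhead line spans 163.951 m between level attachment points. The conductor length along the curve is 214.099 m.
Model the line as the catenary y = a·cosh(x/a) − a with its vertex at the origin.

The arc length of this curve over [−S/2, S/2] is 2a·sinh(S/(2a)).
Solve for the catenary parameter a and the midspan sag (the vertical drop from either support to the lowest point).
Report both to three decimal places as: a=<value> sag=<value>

seed: a₀ = √(S³/(24(L−S))) = √(163.951³/(24·50.148)) = 60.511605
iter 1: u=1.354707  f(a)=+4.808e+00  f'(a)=-1.982e+00  a ← 60.511605 − (+4.808e+00/-1.982e+00) = 62.937067
iter 2: u=1.302500  f(a)=+3.042e-01  f'(a)=-1.739e+00  a ← 62.937067 − (+3.042e-01/-1.739e+00) = 63.112020
iter 3: u=1.298889  f(a)=+1.400e-03  f'(a)=-1.723e+00  a ← 63.112020 − (+1.400e-03/-1.723e+00) = 63.112833
iter 4: u=1.298872  f(a)=+2.992e-08  f'(a)=-1.723e+00  a ← 63.112833 − (+2.992e-08/-1.723e+00) = 63.112833
iter 5: u=1.298872  f(a)=+2.842e-14  f'(a)=-1.723e+00  a ← 63.112833 − (+2.842e-14/-1.723e+00) = 63.112833
converged: |Δa| < 1e-12 after 5 iterations
sag = a·(cosh(S/(2a)) − 1) = 63.112833·(cosh(1.298872) − 1) = 61.156331
T_max/T_min = cosh(S/(2a)) = 1.969000

a=63.113 sag=61.156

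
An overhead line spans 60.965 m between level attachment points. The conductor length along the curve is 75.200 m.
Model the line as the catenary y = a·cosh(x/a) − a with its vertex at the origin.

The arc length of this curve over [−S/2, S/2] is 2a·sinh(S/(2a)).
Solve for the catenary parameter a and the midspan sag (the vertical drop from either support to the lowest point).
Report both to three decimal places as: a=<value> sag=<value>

seed: a₀ = √(S³/(24(L−S))) = √(60.965³/(24·14.235)) = 25.753515
iter 1: u=1.183625  f(a)=+1.031e+00  f'(a)=-1.268e+00  a ← 25.753515 − (+1.031e+00/-1.268e+00) = 26.566453
iter 2: u=1.147406  f(a)=+5.083e-02  f'(a)=-1.146e+00  a ← 26.566453 − (+5.083e-02/-1.146e+00) = 26.610808
iter 3: u=1.145493  f(a)=+1.377e-04  f'(a)=-1.140e+00  a ← 26.610808 − (+1.377e-04/-1.140e+00) = 26.610929
iter 4: u=1.145488  f(a)=+1.017e-09  f'(a)=-1.140e+00  a ← 26.610929 − (+1.017e-09/-1.140e+00) = 26.610929
iter 5: u=1.145488  f(a)=+0.000e+00  f'(a)=-1.140e+00  a ← 26.610929 − (+0.000e+00/-1.140e+00) = 26.610929
converged: |Δa| < 1e-12 after 5 iterations
sag = a·(cosh(S/(2a)) − 1) = 26.610929·(cosh(1.145488) − 1) = 19.453174
T_max/T_min = cosh(S/(2a)) = 1.731022

a=26.611 sag=19.453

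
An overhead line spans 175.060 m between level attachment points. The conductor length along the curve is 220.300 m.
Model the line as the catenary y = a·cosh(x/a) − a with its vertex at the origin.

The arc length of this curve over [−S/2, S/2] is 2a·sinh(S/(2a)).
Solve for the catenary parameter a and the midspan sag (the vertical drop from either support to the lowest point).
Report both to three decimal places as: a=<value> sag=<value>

seed: a₀ = √(S³/(24(L−S))) = √(175.060³/(24·45.240)) = 70.293225
iter 1: u=1.245212  f(a)=+3.640e+00  f'(a)=-1.498e+00  a ← 70.293225 − (+3.640e+00/-1.498e+00) = 72.722683
iter 2: u=1.203613  f(a)=+1.972e-01  f'(a)=-1.340e+00  a ← 72.722683 − (+1.972e-01/-1.340e+00) = 72.869874
iter 3: u=1.201182  f(a)=+6.523e-04  f'(a)=-1.331e+00  a ← 72.869874 − (+6.523e-04/-1.331e+00) = 72.870364
iter 4: u=1.201174  f(a)=+7.190e-09  f'(a)=-1.331e+00  a ← 72.870364 − (+7.190e-09/-1.331e+00) = 72.870364
iter 5: u=1.201174  f(a)=+0.000e+00  f'(a)=-1.331e+00  a ← 72.870364 − (+0.000e+00/-1.331e+00) = 72.870364
converged: |Δa| < 1e-12 after 5 iterations
sag = a·(cosh(S/(2a)) − 1) = 72.870364·(cosh(1.201174) − 1) = 59.202012
T_max/T_min = cosh(S/(2a)) = 1.812429

a=72.870 sag=59.202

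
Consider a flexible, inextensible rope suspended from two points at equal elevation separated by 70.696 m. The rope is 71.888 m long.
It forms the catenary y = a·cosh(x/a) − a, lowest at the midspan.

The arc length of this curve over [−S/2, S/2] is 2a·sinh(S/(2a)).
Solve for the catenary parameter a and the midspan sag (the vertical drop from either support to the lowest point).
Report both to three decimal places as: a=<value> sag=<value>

seed: a₀ = √(S³/(24(L−S))) = √(70.696³/(24·1.192)) = 111.134401
iter 1: u=0.318065  f(a)=+6.044e-03  f'(a)=-2.167e-02  a ← 111.134401 − (+6.044e-03/-2.167e-02) = 111.413322
iter 2: u=0.317269  f(a)=+2.283e-05  f'(a)=-2.151e-02  a ← 111.413322 − (+2.283e-05/-2.151e-02) = 111.414383
iter 3: u=0.317266  f(a)=+3.285e-10  f'(a)=-2.151e-02  a ← 111.414383 − (+3.285e-10/-2.151e-02) = 111.414383
iter 4: u=0.317266  f(a)=+0.000e+00  f'(a)=-2.151e-02  a ← 111.414383 − (+0.000e+00/-2.151e-02) = 111.414383
converged: |Δa| < 1e-12 after 4 iterations
sag = a·(cosh(S/(2a)) − 1) = 111.414383·(cosh(0.317266) − 1) = 5.654553
T_max/T_min = cosh(S/(2a)) = 1.050752

a=111.414 sag=5.655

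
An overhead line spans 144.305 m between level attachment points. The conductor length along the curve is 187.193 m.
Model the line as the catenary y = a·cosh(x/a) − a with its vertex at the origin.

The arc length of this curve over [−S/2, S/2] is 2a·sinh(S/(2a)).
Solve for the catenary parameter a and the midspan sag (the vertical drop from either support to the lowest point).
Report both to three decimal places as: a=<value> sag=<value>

seed: a₀ = √(S³/(24(L−S))) = √(144.305³/(24·42.888)) = 54.031690
iter 1: u=1.335374  f(a)=+3.990e+00  f'(a)=-1.889e+00  a ← 54.031690 − (+3.990e+00/-1.889e+00) = 56.143857
iter 2: u=1.285136  f(a)=+2.459e-01  f'(a)=-1.663e+00  a ← 56.143857 − (+2.459e-01/-1.663e+00) = 56.291740
iter 3: u=1.281760  f(a)=+1.070e-03  f'(a)=-1.648e+00  a ← 56.291740 − (+1.070e-03/-1.648e+00) = 56.292389
iter 4: u=1.281745  f(a)=+2.043e-08  f'(a)=-1.648e+00  a ← 56.292389 − (+2.043e-08/-1.648e+00) = 56.292389
iter 5: u=1.281745  f(a)=-5.684e-14  f'(a)=-1.648e+00  a ← 56.292389 − (-5.684e-14/-1.648e+00) = 56.292389
converged: |Δa| < 1e-12 after 5 iterations
sag = a·(cosh(S/(2a)) − 1) = 56.292389·(cosh(1.281745) − 1) = 52.928204
T_max/T_min = cosh(S/(2a)) = 1.940237

a=56.292 sag=52.928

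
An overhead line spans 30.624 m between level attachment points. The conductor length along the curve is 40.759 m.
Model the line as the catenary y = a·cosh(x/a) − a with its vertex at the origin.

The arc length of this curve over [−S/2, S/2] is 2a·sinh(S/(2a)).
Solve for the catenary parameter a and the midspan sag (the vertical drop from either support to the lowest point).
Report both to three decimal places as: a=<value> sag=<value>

seed: a₀ = √(S³/(24(L−S))) = √(30.624³/(24·10.135)) = 10.866142
iter 1: u=1.409148  f(a)=+1.055e+00  f'(a)=-2.263e+00  a ← 10.866142 − (+1.055e+00/-2.263e+00) = 11.332388
iter 2: u=1.351172  f(a)=+7.171e-02  f'(a)=-1.965e+00  a ← 11.332388 − (+7.171e-02/-1.965e+00) = 11.368883
iter 3: u=1.346834  f(a)=+3.847e-04  f'(a)=-1.944e+00  a ← 11.368883 − (+3.847e-04/-1.944e+00) = 11.369081
iter 4: u=1.346811  f(a)=+1.120e-08  f'(a)=-1.944e+00  a ← 11.369081 − (+1.120e-08/-1.944e+00) = 11.369081
iter 5: u=1.346811  f(a)=+0.000e+00  f'(a)=-1.944e+00  a ← 11.369081 − (+0.000e+00/-1.944e+00) = 11.369081
converged: |Δa| < 1e-12 after 5 iterations
sag = a·(cosh(S/(2a)) − 1) = 11.369081·(cosh(1.346811) − 1) = 11.967157
T_max/T_min = cosh(S/(2a)) = 2.052606

a=11.369 sag=11.967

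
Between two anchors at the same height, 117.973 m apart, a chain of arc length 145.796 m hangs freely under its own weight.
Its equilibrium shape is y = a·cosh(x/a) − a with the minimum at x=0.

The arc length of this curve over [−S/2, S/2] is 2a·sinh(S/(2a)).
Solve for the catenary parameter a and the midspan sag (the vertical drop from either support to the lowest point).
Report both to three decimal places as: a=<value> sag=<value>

a=51.254 sag=37.859

seed: a₀ = √(S³/(24(L−S))) = √(117.973³/(24·27.823)) = 49.586829
iter 1: u=1.189560  f(a)=+2.036e+00  f'(a)=-1.289e+00  a ← 49.586829 − (+2.036e+00/-1.289e+00) = 51.166219
iter 2: u=1.152841  f(a)=+1.013e-01  f'(a)=-1.164e+00  a ← 51.166219 − (+1.013e-01/-1.164e+00) = 51.253288
iter 3: u=1.150882  f(a)=+2.800e-04  f'(a)=-1.157e+00  a ← 51.253288 − (+2.800e-04/-1.157e+00) = 51.253530
iter 4: u=1.150877  f(a)=+2.152e-09  f'(a)=-1.157e+00  a ← 51.253530 − (+2.152e-09/-1.157e+00) = 51.253530
iter 5: u=1.150877  f(a)=+0.000e+00  f'(a)=-1.157e+00  a ← 51.253530 − (+0.000e+00/-1.157e+00) = 51.253530
converged: |Δa| < 1e-12 after 5 iterations
sag = a·(cosh(S/(2a)) − 1) = 51.253530·(cosh(1.150877) − 1) = 37.858999
T_max/T_min = cosh(S/(2a)) = 1.738661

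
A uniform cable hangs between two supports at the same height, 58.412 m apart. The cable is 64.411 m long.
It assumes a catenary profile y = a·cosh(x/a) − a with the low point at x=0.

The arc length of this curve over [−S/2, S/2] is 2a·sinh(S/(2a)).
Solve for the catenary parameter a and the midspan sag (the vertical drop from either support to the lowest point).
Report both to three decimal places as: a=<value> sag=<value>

seed: a₀ = √(S³/(24(L−S))) = √(58.412³/(24·5.999)) = 37.205579
iter 1: u=0.784990  f(a)=+1.876e-01  f'(a)=-3.428e-01  a ← 37.205579 − (+1.876e-01/-3.428e-01) = 37.752753
iter 2: u=0.773612  f(a)=+4.218e-03  f'(a)=-3.275e-01  a ← 37.752753 − (+4.218e-03/-3.275e-01) = 37.765631
iter 3: u=0.773349  f(a)=+2.242e-06  f'(a)=-3.272e-01  a ← 37.765631 − (+2.242e-06/-3.272e-01) = 37.765637
iter 4: u=0.773349  f(a)=+6.253e-13  f'(a)=-3.272e-01  a ← 37.765637 − (+6.253e-13/-3.272e-01) = 37.765637
converged: |Δa| < 1e-12 after 4 iterations
sag = a·(cosh(S/(2a)) − 1) = 37.765637·(cosh(0.773349) − 1) = 11.867392
T_max/T_min = cosh(S/(2a)) = 1.314238

a=37.766 sag=11.867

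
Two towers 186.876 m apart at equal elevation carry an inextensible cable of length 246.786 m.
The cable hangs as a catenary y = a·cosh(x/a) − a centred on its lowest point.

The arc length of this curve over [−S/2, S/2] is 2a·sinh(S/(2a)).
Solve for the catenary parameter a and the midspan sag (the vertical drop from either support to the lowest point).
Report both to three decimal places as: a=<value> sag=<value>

seed: a₀ = √(S³/(24(L−S))) = √(186.876³/(24·59.910)) = 67.371313
iter 1: u=1.386911  f(a)=+6.033e+00  f'(a)=-2.145e+00  a ← 67.371313 − (+6.033e+00/-2.145e+00) = 70.183942
iter 2: u=1.331330  f(a)=+3.984e-01  f'(a)=-1.870e+00  a ← 70.183942 − (+3.984e-01/-1.870e+00) = 70.396951
iter 3: u=1.327302  f(a)=+2.009e-03  f'(a)=-1.851e+00  a ← 70.396951 − (+2.009e-03/-1.851e+00) = 70.398035
iter 4: u=1.327281  f(a)=+5.163e-08  f'(a)=-1.851e+00  a ← 70.398035 − (+5.163e-08/-1.851e+00) = 70.398035
iter 5: u=1.327281  f(a)=-2.842e-14  f'(a)=-1.851e+00  a ← 70.398035 − (-2.842e-14/-1.851e+00) = 70.398035
converged: |Δa| < 1e-12 after 5 iterations
sag = a·(cosh(S/(2a)) − 1) = 70.398035·(cosh(1.327281) − 1) = 71.664331
T_max/T_min = cosh(S/(2a)) = 2.017988

a=70.398 sag=71.664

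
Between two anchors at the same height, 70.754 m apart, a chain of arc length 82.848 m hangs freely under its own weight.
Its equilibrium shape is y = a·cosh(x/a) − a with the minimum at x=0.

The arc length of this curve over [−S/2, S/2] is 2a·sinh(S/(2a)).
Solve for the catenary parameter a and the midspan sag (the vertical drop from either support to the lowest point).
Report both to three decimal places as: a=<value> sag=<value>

a=35.795 sag=18.952

seed: a₀ = √(S³/(24(L−S))) = √(70.754³/(24·12.094)) = 34.933001
iter 1: u=1.012710  f(a)=+6.355e-01  f'(a)=-7.661e-01  a ← 34.933001 − (+6.355e-01/-7.661e-01) = 35.762594
iter 2: u=0.989218  f(a)=+2.334e-02  f'(a)=-7.107e-01  a ← 35.762594 − (+2.334e-02/-7.107e-01) = 35.795439
iter 3: u=0.988310  f(a)=+3.416e-05  f'(a)=-7.087e-01  a ← 35.795439 − (+3.416e-05/-7.087e-01) = 35.795487
iter 4: u=0.988309  f(a)=+7.334e-11  f'(a)=-7.086e-01  a ← 35.795487 − (+7.334e-11/-7.086e-01) = 35.795487
iter 5: u=0.988309  f(a)=+1.421e-14  f'(a)=-7.086e-01  a ← 35.795487 − (+1.421e-14/-7.086e-01) = 35.795487
converged: |Δa| < 1e-12 after 5 iterations
sag = a·(cosh(S/(2a)) − 1) = 35.795487·(cosh(0.988309) − 1) = 18.951793
T_max/T_min = cosh(S/(2a)) = 1.529446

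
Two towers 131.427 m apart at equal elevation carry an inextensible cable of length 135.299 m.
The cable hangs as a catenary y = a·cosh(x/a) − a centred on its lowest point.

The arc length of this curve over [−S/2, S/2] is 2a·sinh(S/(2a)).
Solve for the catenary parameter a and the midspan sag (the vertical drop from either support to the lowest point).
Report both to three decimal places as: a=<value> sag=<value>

a=156.984 sag=13.956

seed: a₀ = √(S³/(24(L−S))) = √(131.427³/(24·3.872)) = 156.298063
iter 1: u=0.420437  f(a)=+3.437e-02  f'(a)=-5.043e-02  a ← 156.298063 − (+3.437e-02/-5.043e-02) = 156.979564
iter 2: u=0.418612  f(a)=+2.261e-04  f'(a)=-4.977e-02  a ← 156.979564 − (+2.261e-04/-4.977e-02) = 156.984107
iter 3: u=0.418600  f(a)=+9.927e-09  f'(a)=-4.976e-02  a ← 156.984107 − (+9.927e-09/-4.976e-02) = 156.984107
iter 4: u=0.418600  f(a)=+2.842e-14  f'(a)=-4.976e-02  a ← 156.984107 − (+2.842e-14/-4.976e-02) = 156.984107
converged: |Δa| < 1e-12 after 4 iterations
sag = a·(cosh(S/(2a)) − 1) = 156.984107·(cosh(0.418600) − 1) = 13.955838
T_max/T_min = cosh(S/(2a)) = 1.088900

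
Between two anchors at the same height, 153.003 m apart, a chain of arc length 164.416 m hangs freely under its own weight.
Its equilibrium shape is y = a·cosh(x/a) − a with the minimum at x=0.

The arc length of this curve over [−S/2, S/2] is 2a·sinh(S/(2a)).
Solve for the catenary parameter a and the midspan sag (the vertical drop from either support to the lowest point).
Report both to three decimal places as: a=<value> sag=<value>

seed: a₀ = √(S³/(24(L−S))) = √(153.003³/(24·11.413)) = 114.352165
iter 1: u=0.668999  f(a)=+2.581e-01  f'(a)=-2.087e-01  a ← 114.352165 − (+2.581e-01/-2.087e-01) = 115.589117
iter 2: u=0.661840  f(a)=+4.248e-03  f'(a)=-2.019e-01  a ← 115.589117 − (+4.248e-03/-2.019e-01) = 115.610161
iter 3: u=0.661720  f(a)=+1.193e-06  f'(a)=-2.018e-01  a ← 115.610161 − (+1.193e-06/-2.018e-01) = 115.610167
iter 4: u=0.661719  f(a)=+8.527e-14  f'(a)=-2.018e-01  a ← 115.610167 − (+8.527e-14/-2.018e-01) = 115.610167
converged: |Δa| < 1e-12 after 4 iterations
sag = a·(cosh(S/(2a)) − 1) = 115.610167·(cosh(0.661719) − 1) = 26.248446
T_max/T_min = cosh(S/(2a)) = 1.227043

a=115.610 sag=26.248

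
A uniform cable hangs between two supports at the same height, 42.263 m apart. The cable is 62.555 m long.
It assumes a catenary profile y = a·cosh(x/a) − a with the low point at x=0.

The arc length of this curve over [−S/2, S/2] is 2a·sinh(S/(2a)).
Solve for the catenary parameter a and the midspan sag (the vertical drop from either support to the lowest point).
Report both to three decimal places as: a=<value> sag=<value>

a=13.263 sag=20.710

seed: a₀ = √(S³/(24(L−S))) = √(42.263³/(24·20.292)) = 12.450088
iter 1: u=1.697297  f(a)=+3.132e+00  f'(a)=-4.301e+00  a ← 12.450088 − (+3.132e+00/-4.301e+00) = 13.178239
iter 2: u=1.603515  f(a)=+2.958e-01  f'(a)=-3.524e+00  a ← 13.178239 − (+2.958e-01/-3.524e+00) = 13.262176
iter 3: u=1.593366  f(a)=+3.245e-03  f'(a)=-3.447e+00  a ← 13.262176 − (+3.245e-03/-3.447e+00) = 13.263117
iter 4: u=1.593253  f(a)=+4.003e-07  f'(a)=-3.446e+00  a ← 13.263117 − (+4.003e-07/-3.446e+00) = 13.263118
iter 5: u=1.593253  f(a)=-7.105e-15  f'(a)=-3.446e+00  a ← 13.263118 − (-7.105e-15/-3.446e+00) = 13.263118
converged: |Δa| < 1e-12 after 5 iterations
sag = a·(cosh(S/(2a)) − 1) = 13.263118·(cosh(1.593253) − 1) = 20.710288
T_max/T_min = cosh(S/(2a)) = 2.561495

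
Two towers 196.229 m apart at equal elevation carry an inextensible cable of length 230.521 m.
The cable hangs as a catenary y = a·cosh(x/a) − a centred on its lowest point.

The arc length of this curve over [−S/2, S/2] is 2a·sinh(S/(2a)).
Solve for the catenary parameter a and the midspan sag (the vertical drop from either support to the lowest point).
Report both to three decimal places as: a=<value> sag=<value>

seed: a₀ = √(S³/(24(L−S))) = √(196.229³/(24·34.292)) = 95.817042
iter 1: u=1.023978  f(a)=+1.843e+00  f'(a)=-7.937e-01  a ← 95.817042 − (+1.843e+00/-7.937e-01) = 98.139526
iter 2: u=0.999745  f(a)=+6.915e-02  f'(a)=-7.352e-01  a ← 98.139526 − (+6.915e-02/-7.352e-01) = 98.233586
iter 3: u=0.998788  f(a)=+1.057e-04  f'(a)=-7.329e-01  a ← 98.233586 − (+1.057e-04/-7.329e-01) = 98.233731
iter 4: u=0.998786  f(a)=+2.479e-10  f'(a)=-7.329e-01  a ← 98.233731 − (+2.479e-10/-7.329e-01) = 98.233731
iter 5: u=0.998786  f(a)=+8.527e-14  f'(a)=-7.329e-01  a ← 98.233731 − (+8.527e-14/-7.329e-01) = 98.233731
converged: |Δa| < 1e-12 after 5 iterations
sag = a·(cosh(S/(2a)) − 1) = 98.233731·(cosh(0.998786) − 1) = 53.208828
T_max/T_min = cosh(S/(2a)) = 1.541655

a=98.234 sag=53.209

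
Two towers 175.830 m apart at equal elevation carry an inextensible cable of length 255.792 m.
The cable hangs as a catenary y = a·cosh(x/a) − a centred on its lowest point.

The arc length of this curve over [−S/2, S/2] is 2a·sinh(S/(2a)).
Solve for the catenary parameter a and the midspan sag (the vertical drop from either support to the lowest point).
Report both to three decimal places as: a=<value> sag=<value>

seed: a₀ = √(S³/(24(L−S))) = √(175.830³/(24·79.962)) = 53.222102
iter 1: u=1.651851  f(a)=+1.165e+01  f'(a)=-3.909e+00  a ← 53.222102 − (+1.165e+01/-3.909e+00) = 56.201407
iter 2: u=1.564285  f(a)=+1.049e+00  f'(a)=-3.233e+00  a ← 56.201407 − (+1.049e+00/-3.233e+00) = 56.525959
iter 3: u=1.555303  f(a)=+1.039e-02  f'(a)=-3.170e+00  a ← 56.525959 − (+1.039e-02/-3.170e+00) = 56.529235
iter 4: u=1.555213  f(a)=+1.039e-06  f'(a)=-3.169e+00  a ← 56.529235 − (+1.039e-06/-3.169e+00) = 56.529235
iter 5: u=1.555213  f(a)=+0.000e+00  f'(a)=-3.169e+00  a ← 56.529235 − (+0.000e+00/-3.169e+00) = 56.529235
converged: |Δa| < 1e-12 after 5 iterations
sag = a·(cosh(S/(2a)) − 1) = 56.529235·(cosh(1.555213) − 1) = 83.302597
T_max/T_min = cosh(S/(2a)) = 2.473620

a=56.529 sag=83.303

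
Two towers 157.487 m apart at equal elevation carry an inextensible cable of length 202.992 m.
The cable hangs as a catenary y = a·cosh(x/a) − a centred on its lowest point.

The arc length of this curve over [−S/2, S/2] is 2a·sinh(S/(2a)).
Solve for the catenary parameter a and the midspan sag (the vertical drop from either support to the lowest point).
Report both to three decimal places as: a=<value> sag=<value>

seed: a₀ = √(S³/(24(L−S))) = √(157.487³/(24·45.505)) = 59.804228
iter 1: u=1.316688  f(a)=+4.111e+00  f'(a)=-1.802e+00  a ← 59.804228 − (+4.111e+00/-1.802e+00) = 62.085134
iter 2: u=1.268315  f(a)=+2.469e-01  f'(a)=-1.592e+00  a ← 62.085134 − (+2.469e-01/-1.592e+00) = 62.240238
iter 3: u=1.265154  f(a)=+1.016e-03  f'(a)=-1.579e+00  a ← 62.240238 − (+1.016e-03/-1.579e+00) = 62.240881
iter 4: u=1.265141  f(a)=+1.738e-08  f'(a)=-1.579e+00  a ← 62.240881 − (+1.738e-08/-1.579e+00) = 62.240881
iter 5: u=1.265141  f(a)=-5.684e-14  f'(a)=-1.579e+00  a ← 62.240881 − (-5.684e-14/-1.579e+00) = 62.240881
converged: |Δa| < 1e-12 after 5 iterations
sag = a·(cosh(S/(2a)) − 1) = 62.240881·(cosh(1.265141) − 1) = 56.819462
T_max/T_min = cosh(S/(2a)) = 1.912896

a=62.241 sag=56.819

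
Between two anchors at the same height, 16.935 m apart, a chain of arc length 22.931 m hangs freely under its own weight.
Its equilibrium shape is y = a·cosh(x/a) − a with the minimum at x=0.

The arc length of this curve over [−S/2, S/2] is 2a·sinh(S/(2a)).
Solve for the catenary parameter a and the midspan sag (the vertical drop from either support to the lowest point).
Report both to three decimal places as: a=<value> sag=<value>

seed: a₀ = √(S³/(24(L−S))) = √(16.935³/(24·5.996)) = 5.809535
iter 1: u=1.457518  f(a)=+6.701e-01  f'(a)=-2.537e+00  a ← 5.809535 − (+6.701e-01/-2.537e+00) = 6.073620
iter 2: u=1.394144  f(a)=+4.840e-02  f'(a)=-2.183e+00  a ← 6.073620 − (+4.840e-02/-2.183e+00) = 6.095791
iter 3: u=1.389073  f(a)=+2.959e-04  f'(a)=-2.156e+00  a ← 6.095791 − (+2.959e-04/-2.156e+00) = 6.095929
iter 4: u=1.389042  f(a)=+1.122e-08  f'(a)=-2.156e+00  a ← 6.095929 − (+1.122e-08/-2.156e+00) = 6.095929
iter 5: u=1.389042  f(a)=+0.000e+00  f'(a)=-2.156e+00  a ← 6.095929 − (+0.000e+00/-2.156e+00) = 6.095929
converged: |Δa| < 1e-12 after 5 iterations
sag = a·(cosh(S/(2a)) − 1) = 6.095929·(cosh(1.389042) − 1) = 6.889372
T_max/T_min = cosh(S/(2a)) = 2.130160

a=6.096 sag=6.889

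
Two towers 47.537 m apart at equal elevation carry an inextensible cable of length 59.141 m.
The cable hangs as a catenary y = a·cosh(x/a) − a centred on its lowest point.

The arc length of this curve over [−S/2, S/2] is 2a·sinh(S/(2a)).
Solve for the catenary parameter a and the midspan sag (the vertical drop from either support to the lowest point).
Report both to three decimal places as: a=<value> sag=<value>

seed: a₀ = √(S³/(24(L−S))) = √(47.537³/(24·11.604)) = 19.639850
iter 1: u=1.210218  f(a)=+8.800e-01  f'(a)=-1.364e+00  a ← 19.639850 − (+8.800e-01/-1.364e+00) = 20.285002
iter 2: u=1.171728  f(a)=+4.522e-02  f'(a)=-1.227e+00  a ← 20.285002 − (+4.522e-02/-1.227e+00) = 20.321854
iter 3: u=1.169603  f(a)=+1.337e-04  f'(a)=-1.220e+00  a ← 20.321854 − (+1.337e-04/-1.220e+00) = 20.321964
iter 4: u=1.169597  f(a)=+1.177e-09  f'(a)=-1.220e+00  a ← 20.321964 − (+1.177e-09/-1.220e+00) = 20.321964
iter 5: u=1.169597  f(a)=+1.421e-14  f'(a)=-1.220e+00  a ← 20.321964 − (+1.421e-14/-1.220e+00) = 20.321964
converged: |Δa| < 1e-12 after 5 iterations
sag = a·(cosh(S/(2a)) − 1) = 20.321964·(cosh(1.169597) − 1) = 15.558347
T_max/T_min = cosh(S/(2a)) = 1.765593

a=20.322 sag=15.558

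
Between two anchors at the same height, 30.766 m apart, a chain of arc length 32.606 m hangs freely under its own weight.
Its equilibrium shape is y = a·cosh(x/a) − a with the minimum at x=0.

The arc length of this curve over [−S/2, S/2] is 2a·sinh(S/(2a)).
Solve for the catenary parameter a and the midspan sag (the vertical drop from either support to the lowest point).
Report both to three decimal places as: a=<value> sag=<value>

seed: a₀ = √(S³/(24(L−S))) = √(30.766³/(24·1.840)) = 25.679823
iter 1: u=0.599031  f(a)=+3.330e-02  f'(a)=-1.485e-01  a ← 25.679823 − (+3.330e-02/-1.485e-01) = 25.904024
iter 2: u=0.593846  f(a)=+4.411e-04  f'(a)=-1.446e-01  a ← 25.904024 − (+4.411e-04/-1.446e-01) = 25.907074
iter 3: u=0.593776  f(a)=+7.971e-08  f'(a)=-1.445e-01  a ← 25.907074 − (+7.971e-08/-1.445e-01) = 25.907075
iter 4: u=0.593776  f(a)=-7.105e-15  f'(a)=-1.445e-01  a ← 25.907075 − (-7.105e-15/-1.445e-01) = 25.907075
converged: |Δa| < 1e-12 after 4 iterations
sag = a·(cosh(S/(2a)) − 1) = 25.907075·(cosh(0.593776) − 1) = 4.702798
T_max/T_min = cosh(S/(2a)) = 1.181526

a=25.907 sag=4.703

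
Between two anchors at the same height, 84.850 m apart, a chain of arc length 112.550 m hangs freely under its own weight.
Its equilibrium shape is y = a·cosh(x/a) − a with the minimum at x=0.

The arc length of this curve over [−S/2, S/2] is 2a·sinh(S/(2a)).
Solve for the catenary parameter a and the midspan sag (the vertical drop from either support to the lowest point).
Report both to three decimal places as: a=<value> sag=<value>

a=31.698 sag=32.890

seed: a₀ = √(S³/(24(L−S))) = √(84.850³/(24·27.700)) = 30.313233
iter 1: u=1.399554  f(a)=+2.843e+00  f'(a)=-2.212e+00  a ← 30.313233 − (+2.843e+00/-2.212e+00) = 31.598718
iter 2: u=1.342618  f(a)=+1.908e-01  f'(a)=-1.924e+00  a ← 31.598718 − (+1.908e-01/-1.924e+00) = 31.697922
iter 3: u=1.338416  f(a)=+9.968e-04  f'(a)=-1.904e+00  a ← 31.697922 − (+9.968e-04/-1.904e+00) = 31.698446
iter 4: u=1.338394  f(a)=+2.751e-08  f'(a)=-1.904e+00  a ← 31.698446 − (+2.751e-08/-1.904e+00) = 31.698446
iter 5: u=1.338394  f(a)=+0.000e+00  f'(a)=-1.904e+00  a ← 31.698446 − (+0.000e+00/-1.904e+00) = 31.698446
converged: |Δa| < 1e-12 after 5 iterations
sag = a·(cosh(S/(2a)) − 1) = 31.698446·(cosh(1.338394) − 1) = 32.889998
T_max/T_min = cosh(S/(2a)) = 2.037590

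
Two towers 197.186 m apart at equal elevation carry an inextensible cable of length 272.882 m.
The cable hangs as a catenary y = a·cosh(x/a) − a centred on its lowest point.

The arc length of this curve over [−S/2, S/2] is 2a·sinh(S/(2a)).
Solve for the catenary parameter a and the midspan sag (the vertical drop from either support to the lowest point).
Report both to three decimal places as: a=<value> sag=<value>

a=68.417 sag=84.217

seed: a₀ = √(S³/(24(L−S))) = √(197.186³/(24·75.696)) = 64.963891
iter 1: u=1.517658  f(a)=+9.211e+00  f'(a)=-2.913e+00  a ← 64.963891 − (+9.211e+00/-2.913e+00) = 68.125712
iter 2: u=1.447222  f(a)=+7.152e-01  f'(a)=-2.477e+00  a ← 68.125712 − (+7.152e-01/-2.477e+00) = 68.414447
iter 3: u=1.441114  f(a)=+5.113e-03  f'(a)=-2.442e+00  a ← 68.414447 − (+5.113e-03/-2.442e+00) = 68.416541
iter 4: u=1.441070  f(a)=+2.655e-07  f'(a)=-2.441e+00  a ← 68.416541 − (+2.655e-07/-2.441e+00) = 68.416541
iter 5: u=1.441070  f(a)=+0.000e+00  f'(a)=-2.441e+00  a ← 68.416541 − (+0.000e+00/-2.441e+00) = 68.416541
converged: |Δa| < 1e-12 after 5 iterations
sag = a·(cosh(S/(2a)) − 1) = 68.416541·(cosh(1.441070) − 1) = 84.216907
T_max/T_min = cosh(S/(2a)) = 2.230944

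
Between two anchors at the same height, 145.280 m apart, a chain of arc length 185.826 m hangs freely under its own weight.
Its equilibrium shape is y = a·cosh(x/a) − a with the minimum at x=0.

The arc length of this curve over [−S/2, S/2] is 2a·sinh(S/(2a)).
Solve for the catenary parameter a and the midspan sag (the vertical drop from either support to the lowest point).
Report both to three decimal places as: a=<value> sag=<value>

a=58.348 sag=51.367

seed: a₀ = √(S³/(24(L−S))) = √(145.280³/(24·40.546)) = 56.134404
iter 1: u=1.294037  f(a)=+3.533e+00  f'(a)=-1.701e+00  a ← 56.134404 − (+3.533e+00/-1.701e+00) = 58.211081
iter 2: u=1.247872  f(a)=+2.055e-01  f'(a)=-1.509e+00  a ← 58.211081 − (+2.055e-01/-1.509e+00) = 58.347314
iter 3: u=1.244959  f(a)=+7.906e-04  f'(a)=-1.497e+00  a ← 58.347314 − (+7.906e-04/-1.497e+00) = 58.347842
iter 4: u=1.244948  f(a)=+1.180e-08  f'(a)=-1.497e+00  a ← 58.347842 − (+1.180e-08/-1.497e+00) = 58.347842
iter 5: u=1.244948  f(a)=-2.842e-14  f'(a)=-1.497e+00  a ← 58.347842 − (-2.842e-14/-1.497e+00) = 58.347842
converged: |Δa| < 1e-12 after 5 iterations
sag = a·(cosh(S/(2a)) − 1) = 58.347842·(cosh(1.244948) − 1) = 51.366771
T_max/T_min = cosh(S/(2a)) = 1.880354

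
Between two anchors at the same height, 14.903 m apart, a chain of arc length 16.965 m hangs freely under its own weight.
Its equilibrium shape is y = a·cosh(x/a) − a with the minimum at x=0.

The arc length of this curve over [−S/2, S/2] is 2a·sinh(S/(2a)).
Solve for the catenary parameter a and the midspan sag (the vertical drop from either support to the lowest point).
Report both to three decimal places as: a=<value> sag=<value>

seed: a₀ = √(S³/(24(L−S))) = √(14.903³/(24·2.062)) = 8.178254
iter 1: u=0.911136  f(a)=+8.730e-02  f'(a)=-5.474e-01  a ← 8.178254 − (+8.730e-02/-5.474e-01) = 8.337742
iter 2: u=0.893707  f(a)=+2.619e-03  f'(a)=-5.150e-01  a ← 8.337742 − (+2.619e-03/-5.150e-01) = 8.342828
iter 3: u=0.893162  f(a)=+2.519e-06  f'(a)=-5.140e-01  a ← 8.342828 − (+2.519e-06/-5.140e-01) = 8.342833
iter 4: u=0.893162  f(a)=+2.338e-12  f'(a)=-5.140e-01  a ← 8.342833 − (+2.338e-12/-5.140e-01) = 8.342833
converged: |Δa| < 1e-12 after 4 iterations
sag = a·(cosh(S/(2a)) − 1) = 8.342833·(cosh(0.893162) − 1) = 3.554884
T_max/T_min = cosh(S/(2a)) = 1.426100

a=8.343 sag=3.555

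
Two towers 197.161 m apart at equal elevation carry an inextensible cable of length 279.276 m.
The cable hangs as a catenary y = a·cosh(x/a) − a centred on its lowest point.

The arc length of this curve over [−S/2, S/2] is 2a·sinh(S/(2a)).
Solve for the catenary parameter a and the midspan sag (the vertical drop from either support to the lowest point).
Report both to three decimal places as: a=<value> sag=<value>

seed: a₀ = √(S³/(24(L−S))) = √(197.161³/(24·82.115)) = 62.361227
iter 1: u=1.580798  f(a)=+1.089e+01  f'(a)=-3.353e+00  a ← 62.361227 − (+1.089e+01/-3.353e+00) = 65.609532
iter 2: u=1.502533  f(a)=+9.089e-01  f'(a)=-2.815e+00  a ← 65.609532 − (+9.089e-01/-2.815e+00) = 65.932424
iter 3: u=1.495175  f(a)=+7.602e-03  f'(a)=-2.768e+00  a ← 65.932424 − (+7.602e-03/-2.768e+00) = 65.935170
iter 4: u=1.495113  f(a)=+5.416e-07  f'(a)=-2.768e+00  a ← 65.935170 − (+5.416e-07/-2.768e+00) = 65.935171
iter 5: u=1.495113  f(a)=-1.137e-13  f'(a)=-2.768e+00  a ← 65.935171 − (-1.137e-13/-2.768e+00) = 65.935171
converged: |Δa| < 1e-12 after 5 iterations
sag = a·(cosh(S/(2a)) − 1) = 65.935171·(cosh(1.495113) − 1) = 88.487036
T_max/T_min = cosh(S/(2a)) = 2.342031

a=65.935 sag=88.487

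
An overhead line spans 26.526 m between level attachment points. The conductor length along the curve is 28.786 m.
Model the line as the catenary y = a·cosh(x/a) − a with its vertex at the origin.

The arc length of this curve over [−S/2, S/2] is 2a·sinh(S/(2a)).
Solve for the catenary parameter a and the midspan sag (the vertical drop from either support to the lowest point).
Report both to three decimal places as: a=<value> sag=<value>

a=18.783 sag=4.881

seed: a₀ = √(S³/(24(L−S))) = √(26.526³/(24·2.260)) = 18.550166
iter 1: u=0.714980  f(a)=+5.847e-02  f'(a)=-2.563e-01  a ← 18.550166 − (+5.847e-02/-2.563e-01) = 18.778267
iter 2: u=0.706295  f(a)=+1.096e-03  f'(a)=-2.468e-01  a ← 18.778267 − (+1.096e-03/-2.468e-01) = 18.782707
iter 3: u=0.706128  f(a)=+4.014e-07  f'(a)=-2.466e-01  a ← 18.782707 − (+4.014e-07/-2.466e-01) = 18.782709
iter 4: u=0.706128  f(a)=+5.329e-14  f'(a)=-2.466e-01  a ← 18.782709 − (+5.329e-14/-2.466e-01) = 18.782709
converged: |Δa| < 1e-12 after 4 iterations
sag = a·(cosh(S/(2a)) − 1) = 18.782709·(cosh(0.706128) − 1) = 4.880524
T_max/T_min = cosh(S/(2a)) = 1.259841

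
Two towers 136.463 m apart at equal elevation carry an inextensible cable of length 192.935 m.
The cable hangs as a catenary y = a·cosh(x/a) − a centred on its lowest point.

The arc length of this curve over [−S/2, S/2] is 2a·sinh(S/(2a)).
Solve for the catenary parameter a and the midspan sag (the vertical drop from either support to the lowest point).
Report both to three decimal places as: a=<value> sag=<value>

a=45.768 sag=61.006

seed: a₀ = √(S³/(24(L−S))) = √(136.463³/(24·56.472)) = 43.301223
iter 1: u=1.575741  f(a)=+7.440e+00  f'(a)=-3.316e+00  a ← 43.301223 − (+7.440e+00/-3.316e+00) = 45.544802
iter 2: u=1.498118  f(a)=+6.173e-01  f'(a)=-2.787e+00  a ← 45.544802 − (+6.173e-01/-2.787e+00) = 45.766338
iter 3: u=1.490866  f(a)=+5.100e-03  f'(a)=-2.741e+00  a ← 45.766338 − (+5.100e-03/-2.741e+00) = 45.768199
iter 4: u=1.490806  f(a)=+3.545e-07  f'(a)=-2.740e+00  a ← 45.768199 − (+3.545e-07/-2.740e+00) = 45.768199
iter 5: u=1.490806  f(a)=+2.842e-14  f'(a)=-2.740e+00  a ← 45.768199 − (+2.842e-14/-2.740e+00) = 45.768199
converged: |Δa| < 1e-12 after 5 iterations
sag = a·(cosh(S/(2a)) − 1) = 45.768199·(cosh(1.490806) − 1) = 61.005892
T_max/T_min = cosh(S/(2a)) = 2.332932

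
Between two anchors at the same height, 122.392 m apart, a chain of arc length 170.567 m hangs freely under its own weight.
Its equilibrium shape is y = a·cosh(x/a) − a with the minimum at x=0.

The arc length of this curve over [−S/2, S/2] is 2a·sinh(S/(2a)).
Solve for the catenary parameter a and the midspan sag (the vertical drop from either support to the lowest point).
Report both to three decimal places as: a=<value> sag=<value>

seed: a₀ = √(S³/(24(L−S))) = √(122.392³/(24·48.175)) = 39.821083
iter 1: u=1.536774  f(a)=+6.019e+00  f'(a)=-3.041e+00  a ← 39.821083 − (+6.019e+00/-3.041e+00) = 41.800224
iter 2: u=1.464011  f(a)=+4.778e-01  f'(a)=-2.576e+00  a ← 41.800224 − (+4.778e-01/-2.576e+00) = 41.985725
iter 3: u=1.457543  f(a)=+3.585e-03  f'(a)=-2.537e+00  a ← 41.985725 − (+3.585e-03/-2.537e+00) = 41.987138
iter 4: u=1.457494  f(a)=+2.052e-07  f'(a)=-2.537e+00  a ← 41.987138 − (+2.052e-07/-2.537e+00) = 41.987139
iter 5: u=1.457494  f(a)=+0.000e+00  f'(a)=-2.537e+00  a ← 41.987139 − (+0.000e+00/-2.537e+00) = 41.987139
converged: |Δa| < 1e-12 after 5 iterations
sag = a·(cosh(S/(2a)) − 1) = 41.987139·(cosh(1.457494) − 1) = 53.071765
T_max/T_min = cosh(S/(2a)) = 2.264001

a=41.987 sag=53.072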